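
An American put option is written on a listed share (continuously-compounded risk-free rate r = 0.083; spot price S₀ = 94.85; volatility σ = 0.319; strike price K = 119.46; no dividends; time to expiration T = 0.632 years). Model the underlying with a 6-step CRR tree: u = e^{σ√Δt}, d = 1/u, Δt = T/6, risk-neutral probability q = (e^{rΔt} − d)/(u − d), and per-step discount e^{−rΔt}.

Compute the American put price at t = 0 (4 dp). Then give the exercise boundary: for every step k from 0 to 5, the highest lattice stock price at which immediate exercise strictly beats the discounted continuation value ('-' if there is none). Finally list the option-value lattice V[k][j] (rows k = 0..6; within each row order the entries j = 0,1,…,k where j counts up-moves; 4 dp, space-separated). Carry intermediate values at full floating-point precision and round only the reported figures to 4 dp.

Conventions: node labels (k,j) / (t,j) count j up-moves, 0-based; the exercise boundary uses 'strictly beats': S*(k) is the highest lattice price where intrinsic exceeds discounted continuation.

params: Δt=0.10533 u=1.10908 d=0.90165 q=0.51647 e^(-rΔt)=0.99130
t_6 payoffs: 68.4967 56.7720 42.3500 24.6100 2.7887 0.0000 0.0000
t_5: node(5,0) S=56.5224 payoff=62.9376 vs cont=61.8977 → 62.9376 [stop]  node(5,1) S=69.5260 payoff=49.9340 vs cont=48.8941 → 49.9340 [stop]  node(5,2) S=85.5213 payoff=33.9387 vs cont=32.8989 → 33.9387 [stop]  node(5,3) S=105.1963 payoff=14.2637 vs cont=13.2238 → 14.2637 [stop]  node(5,4) S=129.3979 payoff=0.0000 vs cont=1.3367 → 1.3367 [wait]  node(5,5) S=159.1672 payoff=0.0000 vs cont=0.0000 → 0.0000 [wait]  ⇒ S*(5)=105.1963
t_4: node(4,0) S=62.6880 payoff=56.7720 vs cont=55.7322 → 56.7720 [stop]  node(4,1) S=77.1100 payoff=42.3500 vs cont=41.3101 → 42.3500 [stop]  node(4,2) S=94.8500 payoff=24.6100 vs cont=23.5702 → 24.6100 [stop]  node(4,3) S=116.6713 payoff=2.7887 vs cont=7.5212 → 7.5212 [wait]  node(4,4) S=143.5127 payoff=0.0000 vs cont=0.6407 → 0.6407 [wait]  ⇒ S*(4)=94.8500
t_3: node(3,0) S=69.5260 payoff=49.9340 vs cont=48.8941 → 49.9340 [stop]  node(3,1) S=85.5213 payoff=33.9387 vs cont=32.8989 → 33.9387 [stop]  node(3,2) S=105.1963 payoff=14.2637 vs cont=15.6467 → 15.6467 [wait]  node(3,3) S=129.3979 payoff=0.0000 vs cont=3.9331 → 3.9331 [wait]  ⇒ S*(3)=85.5213
t_2: node(2,0) S=77.1100 payoff=42.3500 vs cont=41.3101 → 42.3500 [stop]  node(2,1) S=94.8500 payoff=24.6100 vs cont=24.2782 → 24.6100 [stop]  node(2,2) S=116.6713 payoff=2.7887 vs cont=9.5134 → 9.5134 [wait]  ⇒ S*(2)=94.8500
t_1: node(1,0) S=85.5213 payoff=33.9387 vs cont=32.8989 → 33.9387 [stop]  node(1,1) S=105.1963 payoff=14.2637 vs cont=16.6667 → 16.6667 [wait]  ⇒ S*(1)=85.5213
t_0: node(0,0) S=94.8500 payoff=24.6100 vs cont=24.8004 → 24.8004 [wait]  ⇒ S*(0)=-

price = 24.8004
boundary = - 85.5213 94.8500 85.5213 94.8500 105.1963
tree:
24.8004
33.9387 16.6667
42.3500 24.6100 9.5134
49.9340 33.9387 15.6467 3.9331
56.7720 42.3500 24.6100 7.5212 0.6407
62.9376 49.9340 33.9387 14.2637 1.3367 0.0000
68.4967 56.7720 42.3500 24.6100 2.7887 0.0000 0.0000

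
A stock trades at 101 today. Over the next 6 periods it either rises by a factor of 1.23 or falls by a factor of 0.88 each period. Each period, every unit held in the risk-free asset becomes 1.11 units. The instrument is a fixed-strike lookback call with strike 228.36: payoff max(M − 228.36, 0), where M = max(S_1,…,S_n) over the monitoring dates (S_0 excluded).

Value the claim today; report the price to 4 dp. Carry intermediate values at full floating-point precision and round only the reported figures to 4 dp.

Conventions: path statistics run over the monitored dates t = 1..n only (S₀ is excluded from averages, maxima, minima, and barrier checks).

No-arbitrage gives p* = (R−d)/(u−d) = 0.6571: enumerate every path, weight its payoff by its p*-probability, and discount by R^6.
Enumerate all 2^6 = 64 price paths (U = up ×1.23, D = down ×0.88); each path with k up-moves has probability p*^k·(1−p*)^(6−k).
DDDDDD: M=88.8800, payoff=0.0000, prob=0.001624
UDDDDD: M=124.2300, payoff=0.0000, prob=0.003113
DUDDDD: M=109.3224, payoff=0.0000, prob=0.003113
UUDDDD: M=152.8029, payoff=0.0000, prob=0.005967
DDUDDD: M=96.2037, payoff=0.0000, prob=0.003113
UDUDDD: M=134.4666, payoff=0.0000, prob=0.005967
DUUDDD: M=134.4666, payoff=0.0000, prob=0.005967
UUUDDD: M=187.9476, payoff=0.0000, prob=0.011437
DDDUDD: M=88.8800, payoff=0.0000, prob=0.003113
UDDUDD: M=124.2300, payoff=0.0000, prob=0.005967
DUDUDD: M=118.3306, payoff=0.0000, prob=0.005967
UUDUDD: M=165.3939, payoff=0.0000, prob=0.011437
DDUUDD: M=118.3306, payoff=0.0000, prob=0.005967
UDUUDD: M=165.3939, payoff=0.0000, prob=0.011437
DUUUDD: M=165.3939, payoff=0.0000, prob=0.011437
UUUUDD: M=231.1755, payoff=2.8155, prob=0.021921
DDDDUD: M=88.8800, payoff=0.0000, prob=0.003113
UDDDUD: M=124.2300, payoff=0.0000, prob=0.005967
DUDDUD: M=109.3224, payoff=0.0000, prob=0.005967
UUDDUD: M=152.8029, payoff=0.0000, prob=0.011437
DDUDUD: M=104.1309, payoff=0.0000, prob=0.005967
UDUDUD: M=145.5466, payoff=0.0000, prob=0.011437
DUUDUD: M=145.5466, payoff=0.0000, prob=0.011437
UUUDUD: M=203.4344, payoff=0.0000, prob=0.021921
DDDUUD: M=104.1309, payoff=0.0000, prob=0.005967
UDDUUD: M=145.5466, payoff=0.0000, prob=0.011437
DUDUUD: M=145.5466, payoff=0.0000, prob=0.011437
UUDUUD: M=203.4344, payoff=0.0000, prob=0.021921
DDUUUD: M=145.5466, payoff=0.0000, prob=0.011437
UDUUUD: M=203.4344, payoff=0.0000, prob=0.021921
DUUUUD: M=203.4344, payoff=0.0000, prob=0.021921
UUUUUD: M=284.3459, payoff=55.9859, prob=0.042016
DDDDDU: M=88.8800, payoff=0.0000, prob=0.003113
UDDDDU: M=124.2300, payoff=0.0000, prob=0.005967
DUDDDU: M=109.3224, payoff=0.0000, prob=0.005967
UUDDDU: M=152.8029, payoff=0.0000, prob=0.011437
DDUDDU: M=96.2037, payoff=0.0000, prob=0.005967
UDUDDU: M=134.4666, payoff=0.0000, prob=0.011437
DUUDDU: M=134.4666, payoff=0.0000, prob=0.011437
UUUDDU: M=187.9476, payoff=0.0000, prob=0.021921
DDDUDU: M=91.6352, payoff=0.0000, prob=0.005967
UDDUDU: M=128.0810, payoff=0.0000, prob=0.011437
DUDUDU: M=128.0810, payoff=0.0000, prob=0.011437
UUDUDU: M=179.0223, payoff=0.0000, prob=0.021921
DDUUDU: M=128.0810, payoff=0.0000, prob=0.011437
UDUUDU: M=179.0223, payoff=0.0000, prob=0.021921
DUUUDU: M=179.0223, payoff=0.0000, prob=0.021921
UUUUDU: M=250.2244, payoff=21.8644, prob=0.042016
DDDDUU: M=91.6352, payoff=0.0000, prob=0.005967
UDDDUU: M=128.0810, payoff=0.0000, prob=0.011437
DUDDUU: M=128.0810, payoff=0.0000, prob=0.011437
UUDDUU: M=179.0223, payoff=0.0000, prob=0.021921
DDUDUU: M=128.0810, payoff=0.0000, prob=0.011437
UDUDUU: M=179.0223, payoff=0.0000, prob=0.021921
DUUDUU: M=179.0223, payoff=0.0000, prob=0.021921
UUUDUU: M=250.2244, payoff=21.8644, prob=0.042016
DDDUUU: M=128.0810, payoff=0.0000, prob=0.011437
UDDUUU: M=179.0223, payoff=0.0000, prob=0.021921
DUDUUU: M=179.0223, payoff=0.0000, prob=0.021921
UUDUUU: M=250.2244, payoff=21.8644, prob=0.042016
DDUUUU: M=179.0223, payoff=0.0000, prob=0.021921
UDUUUU: M=250.2244, payoff=21.8644, prob=0.042016
DUUUUU: M=250.2244, payoff=21.8644, prob=0.042016
UUUUUU: M=349.7454, payoff=121.3854, prob=0.080530
Price = Σ prob·payoff / R^6 = 16.782440 / 1.870415 = 8.9726

price = 8.9726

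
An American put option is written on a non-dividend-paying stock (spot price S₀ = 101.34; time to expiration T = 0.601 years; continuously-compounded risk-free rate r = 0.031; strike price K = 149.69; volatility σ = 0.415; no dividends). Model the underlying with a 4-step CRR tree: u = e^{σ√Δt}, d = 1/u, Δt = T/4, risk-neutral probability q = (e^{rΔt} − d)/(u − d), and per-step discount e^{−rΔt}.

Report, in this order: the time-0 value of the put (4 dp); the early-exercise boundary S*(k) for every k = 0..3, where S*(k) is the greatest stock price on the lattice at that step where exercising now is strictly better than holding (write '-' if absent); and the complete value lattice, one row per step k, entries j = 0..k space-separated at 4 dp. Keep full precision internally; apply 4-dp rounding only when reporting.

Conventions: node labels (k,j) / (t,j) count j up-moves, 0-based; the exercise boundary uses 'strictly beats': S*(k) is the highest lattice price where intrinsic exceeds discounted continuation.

Δt=0.15025, u=1.17452, d=0.85141, q=0.47432, disc=e^(-rΔt)=0.99535
k=4 terminal: V=max(K-S,0) → 96.4383 76.2289 48.3500 9.8909 0.0000
k=3: j=0 S=62.5454 intr=87.1446 cont=86.4490 V=87.1446[EX]; j=1 S=86.2818 intr=63.4082 cont=62.7126 V=63.4082[EX]; j=2 S=119.0262 intr=30.6638 cont=29.9682 V=30.6638[EX]; j=3 S=164.1974 intr=0.0000 cont=5.1753 V=5.1753[hold]  S*(3)=119.0262
k=2: j=0 S=73.4611 intr=76.2289 cont=75.5333 V=76.2289[EX]; j=1 S=101.3400 intr=48.3500 cont=47.6544 V=48.3500[EX]; j=2 S=139.7991 intr=9.8909 cont=18.4878 V=18.4878[hold]  S*(2)=101.3400
k=1: j=0 S=86.2818 intr=63.4082 cont=62.7126 V=63.4082[EX]; j=1 S=119.0262 intr=30.6638 cont=34.0269 V=34.0269[hold]  S*(1)=86.2818
k=0: j=0 S=101.3400 intr=48.3500 cont=49.2422 V=49.2422[hold]  S*(0)=-

price = 49.2422
boundary = - 86.2818 101.3400 119.0262
tree:
49.2422
63.4082 34.0269
76.2289 48.3500 18.4878
87.1446 63.4082 30.6638 5.1753
96.4383 76.2289 48.3500 9.8909 0.0000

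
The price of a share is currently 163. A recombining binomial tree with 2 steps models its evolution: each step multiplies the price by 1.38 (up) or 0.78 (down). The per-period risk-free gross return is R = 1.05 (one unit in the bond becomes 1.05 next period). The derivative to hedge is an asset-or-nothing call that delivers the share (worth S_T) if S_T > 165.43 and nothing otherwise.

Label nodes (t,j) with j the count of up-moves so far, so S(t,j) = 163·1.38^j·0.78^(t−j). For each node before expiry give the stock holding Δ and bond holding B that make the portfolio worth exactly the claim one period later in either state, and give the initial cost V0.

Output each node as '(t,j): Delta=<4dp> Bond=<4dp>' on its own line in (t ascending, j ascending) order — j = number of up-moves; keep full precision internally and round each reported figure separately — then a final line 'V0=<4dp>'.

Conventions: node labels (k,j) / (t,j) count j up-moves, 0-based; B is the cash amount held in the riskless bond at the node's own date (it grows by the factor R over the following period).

Risk-neutral probability p* = (R−d)/(u−d) = (1.05−0.78)/(1.38−0.78) = 0.4500.
Expiry values: V(2,0)=0.0000, V(2,1)=175.4532, V(2,2)=310.4172
  t=1,j=0: stock 127.1400 → up 175.4532 (V=175.4532), down 99.1692 (V=0.0000). Price 75.1942; hedge Δ=2.3000, bond B=-217.2278.
  t=1,j=1: stock 224.9400 → up 310.4172 (V=310.4172), down 175.4532 (V=175.4532). Price 224.9400; hedge Δ=1.0000, bond B=0.0000.
  t=0,j=0: stock 163.0000 → up 224.9400 (V=224.9400), down 127.1400 (V=75.1942). Price 135.7903; hedge Δ=1.5311, bond B=-113.7860.
Sanity check at the root: Δ(0,0)·S0 + B(0,0) reproduces V0 = 135.7903.

(0,0): Delta=1.5311 Bond=-113.7860
(1,0): Delta=2.3000 Bond=-217.2278
(1,1): Delta=1.0000 Bond=0.0000
V0=135.7903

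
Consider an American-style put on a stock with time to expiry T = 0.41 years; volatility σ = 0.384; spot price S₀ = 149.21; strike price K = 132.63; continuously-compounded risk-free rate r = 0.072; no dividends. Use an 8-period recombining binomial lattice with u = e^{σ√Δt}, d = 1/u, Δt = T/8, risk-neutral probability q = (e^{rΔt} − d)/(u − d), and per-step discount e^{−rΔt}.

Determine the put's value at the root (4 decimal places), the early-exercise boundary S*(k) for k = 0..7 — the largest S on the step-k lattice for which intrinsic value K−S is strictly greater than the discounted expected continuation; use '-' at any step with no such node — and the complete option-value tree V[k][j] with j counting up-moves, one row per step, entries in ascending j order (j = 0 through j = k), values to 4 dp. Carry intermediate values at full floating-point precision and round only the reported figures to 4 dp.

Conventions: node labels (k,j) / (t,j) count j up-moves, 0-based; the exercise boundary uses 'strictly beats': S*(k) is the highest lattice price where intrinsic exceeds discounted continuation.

price = 6.1862
boundary = - - - - - 96.6113 105.3858 114.9572
tree:
6.1862
9.3881 3.0239
13.8704 4.9667 1.0996
19.8500 7.9818 1.9827 0.2229
27.3485 12.4840 3.5299 0.4471 0.0000
36.0187 18.8640 6.1841 0.8967 0.0000 0.0000
44.0625 27.2442 10.6071 1.7982 0.0000 0.0000 0.0000
51.4367 36.0187 17.6728 3.6062 0.0000 0.0000 0.0000 0.0000
58.1969 44.0625 27.2442 7.2322 0.0000 0.0000 0.0000 0.0000 0.0000

params: Δt=0.05125 u=1.09082 d=0.91674 q=0.49952 e^(-rΔt)=0.99632
t_8 payoffs: 58.1969 44.0625 27.2442 7.2322 0.0000 0.0000 0.0000 0.0000 0.0000
t_7: node(7,0) S=81.1933 payoff=51.4367 vs cont=50.9482 → 51.4367 [stop]  node(7,1) S=96.6113 payoff=36.0187 vs cont=35.5301 → 36.0187 [stop]  node(7,2) S=114.9572 payoff=17.6728 vs cont=17.1843 → 17.6728 [stop]  node(7,3) S=136.7867 payoff=0.0000 vs cont=3.6062 → 3.6062 [wait]  node(7,4) S=162.7616 payoff=0.0000 vs cont=0.0000 → 0.0000 [wait]  node(7,5) S=193.6689 payoff=0.0000 vs cont=0.0000 → 0.0000 [wait]  node(7,6) S=230.4452 payoff=0.0000 vs cont=0.0000 → 0.0000 [wait]  node(7,7) S=274.2052 payoff=0.0000 vs cont=0.0000 → 0.0000 [wait]  ⇒ S*(7)=114.9572
t_6: node(6,0) S=88.5675 payoff=44.0625 vs cont=43.5740 → 44.0625 [stop]  node(6,1) S=105.3858 payoff=27.2442 vs cont=26.7557 → 27.2442 [stop]  node(6,2) S=125.3978 payoff=7.2322 vs cont=10.6071 → 10.6071 [wait]  node(6,3) S=149.2100 payoff=0.0000 vs cont=1.7982 → 1.7982 [wait]  node(6,4) S=177.5439 payoff=0.0000 vs cont=0.0000 → 0.0000 [wait]  node(6,5) S=211.2583 payoff=0.0000 vs cont=0.0000 → 0.0000 [wait]  node(6,6) S=251.3748 payoff=0.0000 vs cont=0.0000 → 0.0000 [wait]  ⇒ S*(6)=105.3858
t_5: node(5,0) S=96.6113 payoff=36.0187 vs cont=35.5301 → 36.0187 [stop]  node(5,1) S=114.9572 payoff=17.6728 vs cont=18.8640 → 18.8640 [wait]  node(5,2) S=136.7867 payoff=0.0000 vs cont=6.1841 → 6.1841 [wait]  node(5,3) S=162.7616 payoff=0.0000 vs cont=0.8967 → 0.8967 [wait]  node(5,4) S=193.6689 payoff=0.0000 vs cont=0.0000 → 0.0000 [wait]  node(5,5) S=230.4452 payoff=0.0000 vs cont=0.0000 → 0.0000 [wait]  ⇒ S*(5)=96.6113
t_4: node(4,0) S=105.3858 payoff=27.2442 vs cont=27.3485 → 27.3485 [wait]  node(4,1) S=125.3978 payoff=7.2322 vs cont=12.4840 → 12.4840 [wait]  node(4,2) S=149.2100 payoff=0.0000 vs cont=3.5299 → 3.5299 [wait]  node(4,3) S=177.5439 payoff=0.0000 vs cont=0.4471 → 0.4471 [wait]  node(4,4) S=211.2583 payoff=0.0000 vs cont=0.0000 → 0.0000 [wait]  ⇒ S*(4)=-
t_3: node(3,0) S=114.9572 payoff=17.6728 vs cont=19.8500 → 19.8500 [wait]  node(3,1) S=136.7867 payoff=0.0000 vs cont=7.9818 → 7.9818 [wait]  node(3,2) S=162.7616 payoff=0.0000 vs cont=1.9827 → 1.9827 [wait]  node(3,3) S=193.6689 payoff=0.0000 vs cont=0.2229 → 0.2229 [wait]  ⇒ S*(3)=-
t_2: node(2,0) S=125.3978 payoff=7.2322 vs cont=13.8704 → 13.8704 [wait]  node(2,1) S=149.2100 payoff=0.0000 vs cont=4.9667 → 4.9667 [wait]  node(2,2) S=177.5439 payoff=0.0000 vs cont=1.0996 → 1.0996 [wait]  ⇒ S*(2)=-
t_1: node(1,0) S=136.7867 payoff=0.0000 vs cont=9.3881 → 9.3881 [wait]  node(1,1) S=162.7616 payoff=0.0000 vs cont=3.0239 → 3.0239 [wait]  ⇒ S*(1)=-
t_0: node(0,0) S=149.2100 payoff=0.0000 vs cont=6.1862 → 6.1862 [wait]  ⇒ S*(0)=-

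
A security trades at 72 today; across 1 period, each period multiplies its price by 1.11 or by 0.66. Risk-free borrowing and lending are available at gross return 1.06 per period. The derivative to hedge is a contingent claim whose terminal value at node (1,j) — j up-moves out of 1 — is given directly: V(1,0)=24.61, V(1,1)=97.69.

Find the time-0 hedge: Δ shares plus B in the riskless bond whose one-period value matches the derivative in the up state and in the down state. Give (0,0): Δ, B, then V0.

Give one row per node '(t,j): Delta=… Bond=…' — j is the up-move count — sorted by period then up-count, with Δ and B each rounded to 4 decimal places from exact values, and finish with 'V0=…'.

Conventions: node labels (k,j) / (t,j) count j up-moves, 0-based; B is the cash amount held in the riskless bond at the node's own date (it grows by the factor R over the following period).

Risk-neutral probability p* = (R−d)/(u−d) = (1.06−0.66)/(1.11−0.66) = 0.8889.
Terminal payoffs: V(1,0)=24.6100, V(1,1)=97.6900
  t=0,j=0: stock 72.0000 → up 79.9200 (V=97.6900), down 47.5200 (V=24.6100). Price 84.5000; hedge Δ=2.2556, bond B=-77.9000.
As a check, the time-0 holding Δ(0,0)·S0 + B(0,0) comes to 84.5000 — exactly V0.

(0,0): Delta=2.2556 Bond=-77.9000
V0=84.5000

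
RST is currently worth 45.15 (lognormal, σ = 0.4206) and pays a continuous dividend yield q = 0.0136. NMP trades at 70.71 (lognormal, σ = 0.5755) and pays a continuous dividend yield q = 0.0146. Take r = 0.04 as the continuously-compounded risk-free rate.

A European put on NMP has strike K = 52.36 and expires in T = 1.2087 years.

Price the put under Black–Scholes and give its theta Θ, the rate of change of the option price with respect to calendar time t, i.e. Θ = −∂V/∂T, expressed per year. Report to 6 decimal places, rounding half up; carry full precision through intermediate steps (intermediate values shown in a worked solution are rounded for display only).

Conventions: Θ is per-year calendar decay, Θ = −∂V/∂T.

σ√T = 0.5755·√1.2087 = 0.632710
d₁ = (ln(S/K) + (r−q+σ²/2)T) / (σ√T) = (ln(70.71/52.36) + (0.04−0.0146+0.5755²/2)·1.2087) / 0.632710 = (0.300444 + 0.230862) / 0.632710 = 0.839731
d₂ = d₁ − σ√T = 0.839731 − 0.632710 = 0.207021
e^{−rT} = 0.952802
e^{−qT} = 0.982508
N(−d₁) = 0.200530,  N(−d₂) = 0.417997
Put price V = K·e^{−rT}·N(−d₂) − S·e^{−qT}·N(−d₁) = 20.853324 − 13.931424 = 6.921900
φ(d₁) = (1/√(2π))·e^{−d₁²/2} = 0.280407
Θ = −S·e^{−qT}·φ(d₁)·σ/(2√T) − q·S·e^{−qT}·N(−d₁) + r·K·e^{−rT}·N(−d₂) = −5.098731 − 0.203399 + 0.834133 = -4.467997

price = 6.921900
Θ = -4.467997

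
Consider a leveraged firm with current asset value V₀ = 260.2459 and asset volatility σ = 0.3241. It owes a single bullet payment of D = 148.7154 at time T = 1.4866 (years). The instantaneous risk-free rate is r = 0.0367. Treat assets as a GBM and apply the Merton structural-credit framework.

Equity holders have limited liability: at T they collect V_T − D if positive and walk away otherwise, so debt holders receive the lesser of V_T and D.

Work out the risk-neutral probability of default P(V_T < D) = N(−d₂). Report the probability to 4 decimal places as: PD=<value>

PD=0.0875

Work the structural quantities from V₀ = 260.2459 against face 148.7154:
d₁ = [ln(V₀/D) + (r + σ²/2)T] / (σ√T)
   = [ln(260.2459/148.7154) + (0.0367 + 0.5·0.3241²)·1.4866] / (0.3241·√1.4866)
   = [0.559593 + 0.132635] / 0.395163 = 1.751753
d₂ = d₁ − σ√T = 1.751753 − 0.395163 = 1.356590
risk-neutral PD = N(−d₂) = N(-1.356590) = 0.087456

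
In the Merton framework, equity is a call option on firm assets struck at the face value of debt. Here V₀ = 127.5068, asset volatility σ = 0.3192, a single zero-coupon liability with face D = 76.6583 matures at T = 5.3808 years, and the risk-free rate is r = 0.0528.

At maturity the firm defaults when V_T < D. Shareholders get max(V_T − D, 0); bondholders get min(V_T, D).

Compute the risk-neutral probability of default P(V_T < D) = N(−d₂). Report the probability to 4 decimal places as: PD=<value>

PD=0.2418

Work the structural quantities from V₀ = 127.5068 against face 76.6583:
d₁ = [ln(V₀/D) + (r + σ²/2)T] / (σ√T)
   = [ln(127.5068/76.6583) + (0.0528 + 0.5·0.3192²)·5.3808] / (0.3192·√5.3808)
   = [0.508812 + 0.558227] / 0.740434 = 1.441100
d₂ = d₁ − σ√T = 1.441100 − 0.740434 = 0.700666
risk-neutral PD = N(−d₂) = N(-0.700666) = 0.241756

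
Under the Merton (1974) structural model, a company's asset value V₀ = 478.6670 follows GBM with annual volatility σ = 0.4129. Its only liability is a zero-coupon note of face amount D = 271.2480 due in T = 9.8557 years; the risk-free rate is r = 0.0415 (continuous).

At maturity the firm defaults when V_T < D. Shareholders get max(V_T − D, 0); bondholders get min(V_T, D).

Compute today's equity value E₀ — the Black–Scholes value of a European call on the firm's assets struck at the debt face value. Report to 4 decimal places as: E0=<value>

With assets at 478.6670 and a single debt payment of 271.2480 at 9.8557 years:
d₁ = [ln(V₀/D) + (r + σ²/2)T] / (σ√T)
   = [ln(478.6670/271.2480) + (0.0415 + 0.5·0.4129²)·9.8557] / (0.4129·√9.8557)
   = [0.567972 + 1.249143] / 1.296250 = 1.401825
d₂ = d₁ − σ√T = 1.401825 − 1.296250 = 0.105575
N(d₁) = 0.919516,  N(d₂) = 0.542040,  e^(−rT) = 0.664307
E₀ = V₀·N(d₁) − D·e^(−rT)·N(d₂)
   = 478.6670·0.919516 − 271.2480·0.664307·0.542040 = 342.470834

E0=342.4708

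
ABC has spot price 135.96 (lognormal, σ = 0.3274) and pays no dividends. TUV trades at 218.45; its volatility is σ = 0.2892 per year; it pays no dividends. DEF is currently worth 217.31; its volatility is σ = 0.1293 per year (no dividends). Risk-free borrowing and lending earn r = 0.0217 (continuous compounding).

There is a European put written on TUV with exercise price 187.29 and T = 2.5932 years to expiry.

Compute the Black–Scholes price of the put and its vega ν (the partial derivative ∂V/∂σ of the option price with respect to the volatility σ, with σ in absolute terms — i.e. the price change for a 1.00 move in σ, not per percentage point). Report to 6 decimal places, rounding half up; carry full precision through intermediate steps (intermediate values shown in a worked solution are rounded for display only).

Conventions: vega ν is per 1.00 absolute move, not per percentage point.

σ√T = 0.2892·√2.5932 = 0.465711
d₁ = (ln(S/K) + (r+σ²/2)T) / (σ√T) = (ln(218.45/187.29) + (0.0217+0.2892²/2)·2.5932) / 0.465711 = (0.153899 + 0.164716) / 0.465711 = 0.684147
d₂ = d₁ − σ√T = 0.684147 − 0.465711 = 0.218436
e^{−rT} = 0.945282
N(−d₁) = 0.246941,  N(−d₂) = 0.413545
Put price V = K·e^{−rT}·N(−d₂) − S·N(−d₁) = 73.214677 − 53.944298 = 19.270379
φ(d₁) = (1/√(2π))·e^{−d₁²/2} = 0.315699
ν = S·φ(d₁)·√T = 111.056199

price = 19.270379
ν = 111.056199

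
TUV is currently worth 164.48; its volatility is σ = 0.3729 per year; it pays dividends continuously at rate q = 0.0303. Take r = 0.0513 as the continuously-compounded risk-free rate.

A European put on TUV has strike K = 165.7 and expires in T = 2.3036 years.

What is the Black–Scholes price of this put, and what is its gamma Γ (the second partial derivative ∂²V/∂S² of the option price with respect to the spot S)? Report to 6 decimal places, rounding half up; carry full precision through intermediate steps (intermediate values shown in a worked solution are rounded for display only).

σ√T = 0.3729·√2.3036 = 0.565973
d₁ = (ln(S/K) + (r−q+σ²/2)T) / (σ√T) = (ln(164.48/165.7) + (0.0513−0.0303+0.3729²/2)·2.3036) / 0.565973 = (-0.007390 + 0.208538) / 0.565973 = 0.355403
d₂ = d₁ − σ√T = 0.355403 − 0.565973 = -0.210570
e^{−rT} = 0.888541
e^{−qT} = 0.932581
N(−d₁) = 0.361144,  N(−d₂) = 0.583389
Put price V = K·e^{−rT}·N(−d₂) − S·e^{−qT}·N(−d₁) = 85.893033 − 55.396206 = 30.496827
φ(d₁) = (1/√(2π))·e^{−d₁²/2} = 0.374526
Γ = e^{−qT}·φ(d₁) / (S·σ·√T) = 0.003752

price = 30.496827
Γ = 0.003752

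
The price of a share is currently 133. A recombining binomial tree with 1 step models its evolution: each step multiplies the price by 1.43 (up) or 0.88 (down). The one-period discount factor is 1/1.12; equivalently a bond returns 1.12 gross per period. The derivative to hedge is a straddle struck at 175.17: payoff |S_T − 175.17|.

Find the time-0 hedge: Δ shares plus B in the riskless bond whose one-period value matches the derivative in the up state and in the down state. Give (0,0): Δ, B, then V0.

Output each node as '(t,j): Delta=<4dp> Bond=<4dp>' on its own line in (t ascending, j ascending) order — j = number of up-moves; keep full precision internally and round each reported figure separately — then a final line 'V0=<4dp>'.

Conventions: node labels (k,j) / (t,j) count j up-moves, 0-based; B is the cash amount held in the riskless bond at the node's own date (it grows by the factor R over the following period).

(0,0): Delta=-0.5893 Bond=113.4875
V0=35.1057

The replicating-portfolio and risk-neutral prices coincide; use p* = (1.12−0.88)/(1.43−0.88) = 0.4364 for the latter.
At maturity the claim pays: V(1,0)=58.1300, V(1,1)=15.0200
  t=0,j=0: stock 133.0000 → up 190.1900 (V=15.0200), down 117.0400 (V=58.1300). Price 35.1057; hedge Δ=-0.5893, bond B=113.4875.
Verification: the root portfolio costs Δ(0,0)·S0 + B(0,0) = 35.1057, matching V0.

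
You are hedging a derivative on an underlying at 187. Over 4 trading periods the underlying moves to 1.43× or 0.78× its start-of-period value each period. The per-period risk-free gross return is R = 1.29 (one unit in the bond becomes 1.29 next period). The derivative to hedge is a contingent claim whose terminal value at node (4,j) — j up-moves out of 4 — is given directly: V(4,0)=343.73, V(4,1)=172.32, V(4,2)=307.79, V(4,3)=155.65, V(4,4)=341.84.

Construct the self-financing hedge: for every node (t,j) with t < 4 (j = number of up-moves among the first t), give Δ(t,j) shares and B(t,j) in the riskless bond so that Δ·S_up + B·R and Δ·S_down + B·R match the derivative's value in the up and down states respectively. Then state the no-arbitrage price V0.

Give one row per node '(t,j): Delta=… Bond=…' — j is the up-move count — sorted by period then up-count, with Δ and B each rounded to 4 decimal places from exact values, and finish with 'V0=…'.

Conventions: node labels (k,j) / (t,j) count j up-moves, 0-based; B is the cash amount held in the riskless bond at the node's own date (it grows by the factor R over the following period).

Arbitrage-free pricing uses the up-move probability p* = (R−d)/(u−d) = 0.7846, discounting each step at R = 1.29.
Terminal payoffs: V(4,0)=343.7300, V(4,1)=172.3200, V(4,2)=307.7900, V(4,3)=155.6500, V(4,4)=341.8400
(3,0): S=88.7412. Δ = (V_up−V_dn)/(S_up−S_dn) = (172.3200−343.7300)/(126.9000−69.2182) = -2.9716. V = [p*·172.3200 + (1−p*)·343.7300]/1.29 = 162.2008. B = V − Δ·S = 425.9085.
(3,1): S=162.6922. Δ = (V_up−V_dn)/(S_up−S_dn) = (307.7900−172.3200)/(232.6499−126.9000) = 1.2810. V = [p*·307.7900 + (1−p*)·172.3200]/1.29 = 215.9782. B = V − Δ·S = 7.5628.
(3,2): S=298.2691. Δ = (V_up−V_dn)/(S_up−S_dn) = (155.6500−307.7900)/(426.5248−232.6499) = -0.7847. V = [p*·155.6500 + (1−p*)·307.7900]/1.29 = 146.0609. B = V − Δ·S = 380.1225.
(3,3): S=546.8267. Δ = (V_up−V_dn)/(S_up−S_dn) = (341.8400−155.6500)/(781.9622−426.5248) = 0.5238. V = [p*·341.8400 + (1−p*)·155.6500]/1.29 = 233.9051. B = V − Δ·S = -52.5411.
(2,0): S=113.7708. Δ = (V_up−V_dn)/(S_up−S_dn) = (215.9782−162.2008)/(162.6922−88.7412) = 0.7272. V = [p*·215.9782 + (1−p*)·162.2008]/1.29 = 158.4460. B = V − Δ·S = 75.7116.
(2,1): S=208.5798. Δ = (V_up−V_dn)/(S_up−S_dn) = (146.0609−215.9782)/(298.2691−162.6922) = -0.5157. V = [p*·146.0609 + (1−p*)·215.9782]/1.29 = 124.8993. B = V − Δ·S = 232.4642.
(2,2): S=382.3963. Δ = (V_up−V_dn)/(S_up−S_dn) = (233.9051−146.0609)/(546.8267−298.2691) = 0.3534. V = [p*·233.9051 + (1−p*)·146.0609]/1.29 = 166.6549. B = V − Δ·S = 31.5101.
(1,0): S=145.8600. Δ = (V_up−V_dn)/(S_up−S_dn) = (124.8993−158.4460)/(208.5798−113.7708) = -0.3538. V = [p*·124.8993 + (1−p*)·158.4460]/1.29 = 102.4223. B = V − Δ·S = 154.0327.
(1,1): S=267.4100. Δ = (V_up−V_dn)/(S_up−S_dn) = (166.6549−124.8993)/(382.3963−208.5798) = 0.2402. V = [p*·166.6549 + (1−p*)·124.8993]/1.29 = 122.2181. B = V − Δ·S = 57.9787.
(0,0): S=187.0000. Δ = (V_up−V_dn)/(S_up−S_dn) = (122.2181−102.4223)/(267.4100−145.8600) = 0.1629. V = [p*·122.2181 + (1−p*)·102.4223]/1.29 = 91.4375. B = V − Δ·S = 60.9824.
As a check, the time-0 holding Δ(0,0)·S0 + B(0,0) comes to 91.4375 — exactly V0.

(0,0): Delta=0.1629 Bond=60.9824
(1,0): Delta=-0.3538 Bond=154.0327
(1,1): Delta=0.2402 Bond=57.9787
(2,0): Delta=0.7272 Bond=75.7116
(2,1): Delta=-0.5157 Bond=232.4642
(2,2): Delta=0.3534 Bond=31.5101
(3,0): Delta=-2.9716 Bond=425.9085
(3,1): Delta=1.2810 Bond=7.5628
(3,2): Delta=-0.7847 Bond=380.1225
(3,3): Delta=0.5238 Bond=-52.5411
V0=91.4375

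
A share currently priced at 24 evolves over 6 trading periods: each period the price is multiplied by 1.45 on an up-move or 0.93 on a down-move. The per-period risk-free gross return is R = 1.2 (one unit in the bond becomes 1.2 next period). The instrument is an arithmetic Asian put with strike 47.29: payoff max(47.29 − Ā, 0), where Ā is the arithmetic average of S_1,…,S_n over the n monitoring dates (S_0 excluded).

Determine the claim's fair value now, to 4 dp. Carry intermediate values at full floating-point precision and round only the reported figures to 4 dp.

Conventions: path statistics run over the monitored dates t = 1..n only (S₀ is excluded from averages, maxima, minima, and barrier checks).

Under the martingale measure an up-move has probability p* = 0.5192; value the claim as the probability-weighted average of per-path payoffs, discounted 6 periods at R = 1.2.
Enumerate all 2^6 = 64 price paths (U = up ×1.45, D = down ×0.93); each path with k up-moves has probability p*^k·(1−p*)^(6−k).
DDDDDD: Ā=18.7600, payoff=28.5300, prob=0.012349
UDDDDD: Ā=29.2494, payoff=18.0406, prob=0.013337
DUDDDD: Ā=27.1694, payoff=20.1206, prob=0.013337
UUDDDD: Ā=42.3609, payoff=4.9291, prob=0.014403
DDUDDD: Ā=25.2350, payoff=22.0550, prob=0.013337
UDUDDD: Ā=39.3449, payoff=7.9451, prob=0.014403
DUUDDD: Ā=37.2649, payoff=10.0251, prob=0.014403
UUUDDD: Ā=58.1011, payoff=0.0000, prob=0.015556
DDDUDD: Ā=23.4360, payoff=23.8540, prob=0.013337
UDDUDD: Ā=36.5400, payoff=10.7500, prob=0.014403
DUDUDD: Ā=34.4600, payoff=12.8300, prob=0.014403
UUDUDD: Ā=53.7279, payoff=0.0000, prob=0.015556
DDUUDD: Ā=32.5256, payoff=14.7644, prob=0.014403
UDUUDD: Ā=50.7119, payoff=0.0000, prob=0.015556
DUUUDD: Ā=48.6319, payoff=0.0000, prob=0.015556
UUUUDD: Ā=75.8240, payoff=0.0000, prob=0.016800
DDDDUD: Ā=21.7629, payoff=25.5271, prob=0.013337
UDDDUD: Ā=33.9315, payoff=13.3585, prob=0.014403
DUDDUD: Ā=31.8515, payoff=15.4385, prob=0.014403
UUDDUD: Ā=49.6609, payoff=0.0000, prob=0.015556
DDUDUD: Ā=29.9171, payoff=17.3729, prob=0.014403
UDUDUD: Ā=46.6449, payoff=0.6451, prob=0.015556
DUUDUD: Ā=44.5649, payoff=2.7251, prob=0.015556
UUUDUD: Ā=69.4829, payoff=0.0000, prob=0.016800
DDDUUD: Ā=28.1181, payoff=19.1719, prob=0.014403
UDDUUD: Ā=43.8400, payoff=3.4500, prob=0.015556
DUDUUD: Ā=41.7600, payoff=5.5300, prob=0.015556
UUDUUD: Ā=65.1097, payoff=0.0000, prob=0.016800
DDUUUD: Ā=39.8256, payoff=7.4644, prob=0.015556
UDUUUD: Ā=62.0937, payoff=0.0000, prob=0.016800
DUUUUD: Ā=60.0137, payoff=0.0000, prob=0.016800
UUUUUD: Ā=93.5697, payoff=0.0000, prob=0.018144
DDDDDU: Ā=20.2070, payoff=27.0830, prob=0.013337
UDDDDU: Ā=31.5055, payoff=15.7845, prob=0.014403
DUDDDU: Ā=29.4255, payoff=17.8645, prob=0.014403
UUDDDU: Ā=45.8785, payoff=1.4115, prob=0.015556
DDUDDU: Ā=27.4911, payoff=19.7989, prob=0.014403
UDUDDU: Ā=42.8625, payoff=4.4275, prob=0.015556
DUUDDU: Ā=40.7825, payoff=6.5075, prob=0.015556
UUUDDU: Ā=63.5856, payoff=0.0000, prob=0.016800
DDDUDU: Ā=25.6921, payoff=21.5979, prob=0.014403
UDDUDU: Ā=40.0576, payoff=7.2324, prob=0.015556
DUDUDU: Ā=37.9776, payoff=9.3124, prob=0.015556
UUDUDU: Ā=59.2124, payoff=0.0000, prob=0.016800
DDUUDU: Ā=36.0432, payoff=11.2468, prob=0.015556
UDUUDU: Ā=56.1964, payoff=0.0000, prob=0.016800
DUUUDU: Ā=54.1164, payoff=0.0000, prob=0.016800
UUUUDU: Ā=84.3750, payoff=0.0000, prob=0.018144
DDDDUU: Ā=24.0191, payoff=23.2709, prob=0.014403
UDDDUU: Ā=37.4491, payoff=9.8409, prob=0.015556
DUDDUU: Ā=35.3691, payoff=11.9209, prob=0.015556
UUDDUU: Ā=55.1453, payoff=0.0000, prob=0.016800
DDUDUU: Ā=33.4347, payoff=13.8553, prob=0.015556
UDUDUU: Ā=52.1293, payoff=0.0000, prob=0.016800
DUUDUU: Ā=50.0493, payoff=0.0000, prob=0.016800
UUUDUU: Ā=78.0339, payoff=0.0000, prob=0.018144
DDDUUU: Ā=31.6357, payoff=15.6543, prob=0.015556
UDDUUU: Ā=49.3244, payoff=0.0000, prob=0.016800
DUDUUU: Ā=47.2444, payoff=0.0456, prob=0.016800
UUDUUU: Ā=73.6607, payoff=0.0000, prob=0.018144
DDUUUU: Ā=45.3100, payoff=1.9800, prob=0.016800
UDUUUU: Ā=70.6447, payoff=0.0000, prob=0.018144
DUUUUU: Ā=68.5647, payoff=0.0000, prob=0.018144
UUUUUU: Ā=106.9019, payoff=0.0000, prob=0.019596
Price = Σ prob·payoff / R^6 = 7.178742 / 2.985984 = 2.4041

price = 2.4041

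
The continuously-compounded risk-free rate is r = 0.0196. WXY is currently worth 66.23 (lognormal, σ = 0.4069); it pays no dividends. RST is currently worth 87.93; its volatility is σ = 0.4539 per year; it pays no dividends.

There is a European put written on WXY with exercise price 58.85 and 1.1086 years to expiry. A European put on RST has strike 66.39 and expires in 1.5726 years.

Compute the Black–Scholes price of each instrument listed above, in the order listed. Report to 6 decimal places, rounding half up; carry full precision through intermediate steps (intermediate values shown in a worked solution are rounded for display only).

[WXY put K=58.85]
σ√T = 0.4069·√1.1086 = 0.428425
d₁ = (ln(S/K) + (r+σ²/2)T) / (σ√T) = (ln(66.23/58.85) + (0.0196+0.4069²/2)·1.1086) / 0.428425 = (0.118142 + 0.113503) / 0.428425 = 0.540688
d₂ = d₁ − σ√T = 0.540688 − 0.428425 = 0.112263
e^{−rT} = 0.978506
N(−d₁) = 0.294361,  N(−d₂) = 0.455308
price = K·e^{−rT}·N(−d₂) − S·N(−d₁) = 26.218919 − 19.495553 = 6.723366
[RST put K=66.39]
σ√T = 0.4539·√1.5726 = 0.569206
d₁ = (ln(S/K) + (r+σ²/2)T) / (σ√T) = (ln(87.93/66.39) + (0.0196+0.4539²/2)·1.5726) / 0.569206 = (0.280995 + 0.192821) / 0.569206 = 0.832415
d₂ = d₁ − σ√T = 0.832415 − 0.569206 = 0.263209
e^{−rT} = 0.969647
N(−d₁) = 0.202588,  N(−d₂) = 0.396195
price = K·e^{−rT}·N(−d₂) − S·N(−d₁) = 25.504996 − 17.813519 = 7.691477

price(WXY put K=58.85) = 6.723366
price(RST put K=66.39) = 7.691477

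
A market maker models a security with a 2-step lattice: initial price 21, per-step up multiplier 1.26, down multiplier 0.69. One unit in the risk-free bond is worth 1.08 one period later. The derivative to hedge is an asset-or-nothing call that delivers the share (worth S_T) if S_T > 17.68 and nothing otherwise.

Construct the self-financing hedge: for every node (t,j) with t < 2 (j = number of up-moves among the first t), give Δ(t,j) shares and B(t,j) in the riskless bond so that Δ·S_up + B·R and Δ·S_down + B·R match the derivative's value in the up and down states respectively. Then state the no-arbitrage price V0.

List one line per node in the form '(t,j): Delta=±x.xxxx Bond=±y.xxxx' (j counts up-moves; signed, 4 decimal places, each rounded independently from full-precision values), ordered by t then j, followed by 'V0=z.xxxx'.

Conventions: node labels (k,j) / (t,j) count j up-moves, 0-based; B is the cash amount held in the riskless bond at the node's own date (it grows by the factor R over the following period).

(0,0): Delta=1.2442 Bond=-5.9836
(1,0): Delta=2.2105 Bond=-20.4639
(1,1): Delta=1.0000 Bond=0.0000
V0=20.1452

The replicating-portfolio and risk-neutral prices coincide; use p* = (1.08−0.69)/(1.26−0.69) = 0.6842 for the latter.
Payoffs at expiry: V(2,0)=0.0000, V(2,1)=18.2574, V(2,2)=33.3396
Node (1,0) S=14.4900: V=(p*·18.2574+(1−p*)·0.0000)/1.08=11.5666; Δ=(18.2574−0.0000)/(18.2574−9.9981)=2.2105; B=V−Δ·S=-20.4639
Node (1,1) S=26.4600: V=(p*·33.3396+(1−p*)·18.2574)/1.08=26.4600; Δ=(33.3396−18.2574)/(33.3396−18.2574)=1.0000; B=V−Δ·S=0.0000
Node (0,0) S=21.0000: V=(p*·26.4600+(1−p*)·11.5666)/1.08=20.1452; Δ=(26.4600−11.5666)/(26.4600−14.4900)=1.2442; B=V−Δ·S=-5.9836
Verification: the root portfolio costs Δ(0,0)·S0 + B(0,0) = 20.1452, matching V0.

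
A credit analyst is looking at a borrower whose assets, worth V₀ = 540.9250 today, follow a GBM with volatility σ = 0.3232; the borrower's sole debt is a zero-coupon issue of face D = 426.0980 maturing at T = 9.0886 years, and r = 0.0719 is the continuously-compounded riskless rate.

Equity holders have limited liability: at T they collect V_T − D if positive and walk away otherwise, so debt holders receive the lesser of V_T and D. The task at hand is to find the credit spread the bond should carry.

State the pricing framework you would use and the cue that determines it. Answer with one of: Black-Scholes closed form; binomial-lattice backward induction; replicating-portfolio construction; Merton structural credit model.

Key observation: assets follow a GBM and default happens iff V_T < 426.0980; valuing claims on that split (equity as a call, risky debt as the residual) is the structural model's definition.

framework: Merton structural credit model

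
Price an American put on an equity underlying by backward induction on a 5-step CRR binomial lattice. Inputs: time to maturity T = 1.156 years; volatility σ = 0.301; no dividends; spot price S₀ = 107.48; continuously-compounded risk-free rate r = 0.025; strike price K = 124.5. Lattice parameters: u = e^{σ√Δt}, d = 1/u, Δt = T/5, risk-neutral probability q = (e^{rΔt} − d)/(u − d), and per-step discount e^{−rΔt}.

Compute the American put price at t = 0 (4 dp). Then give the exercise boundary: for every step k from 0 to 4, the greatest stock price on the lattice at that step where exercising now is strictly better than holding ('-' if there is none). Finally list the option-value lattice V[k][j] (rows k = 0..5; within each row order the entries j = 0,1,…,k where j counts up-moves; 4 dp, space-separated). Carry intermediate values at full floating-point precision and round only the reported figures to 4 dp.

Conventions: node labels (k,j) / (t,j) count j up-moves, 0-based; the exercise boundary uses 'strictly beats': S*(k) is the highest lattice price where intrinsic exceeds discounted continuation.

Δt=0.23120  u=1.15573  d=0.86526  q=0.48384  discount=0.99424
step 5 (expiry): payoffs max(K−S,0) = 72.3746 54.8757 31.5024 0.2823 0.0000 0.0000
step 4: (k=4,j=0): S=60.2428, K−S=64.2572, hold=63.5397 ⇒ V=64.2572 exercise | (k=4,j=1): S=80.4667, K−S=44.0333, hold=43.3158 ⇒ V=44.0333 exercise | (k=4,j=2): S=107.4800, K−S=17.0200, hold=16.3025 ⇒ V=17.0200 exercise | (k=4,j=3): S=143.5619, K−S=0.0000, hold=0.1449 ⇒ V=0.1449 continue | (k=4,j=4): S=191.7567, K−S=0.0000, hold=0.0000 ⇒ V=0.0000 continue  boundary S*=107.4800
step 3: (k=3,j=0): S=69.6243, K−S=54.8757, hold=54.1582 ⇒ V=54.8757 exercise | (k=3,j=1): S=92.9976, K−S=31.5024, hold=30.7848 ⇒ V=31.5024 exercise | (k=3,j=2): S=124.2177, K−S=0.2823, hold=8.8042 ⇒ V=8.8042 continue | (k=3,j=3): S=165.9185, K−S=0.0000, hold=0.0744 ⇒ V=0.0744 continue  boundary S*=92.9976
step 2: (k=2,j=0): S=80.4667, K−S=44.0333, hold=43.3158 ⇒ V=44.0333 exercise | (k=2,j=1): S=107.4800, K−S=17.0200, hold=20.4019 ⇒ V=20.4019 continue | (k=2,j=2): S=143.5619, K−S=0.0000, hold=4.5540 ⇒ V=4.5540 continue  boundary S*=80.4667
step 1: (k=1,j=0): S=92.9976, K−S=31.5024, hold=32.4117 ⇒ V=32.4117 continue | (k=1,j=1): S=124.2177, K−S=0.2823, hold=12.6607 ⇒ V=12.6607 continue  boundary S*=-
step 0: (k=0,j=0): S=107.4800, K−S=17.0200, hold=22.7237 ⇒ V=22.7237 continue  boundary S*=-

price = 22.7237
boundary = - - 80.4667 92.9976 107.4800
tree:
22.7237
32.4117 12.6607
44.0333 20.4019 4.5540
54.8757 31.5024 8.8042 0.0744
64.2572 44.0333 17.0200 0.1449 0.0000
72.3746 54.8757 31.5024 0.2823 0.0000 0.0000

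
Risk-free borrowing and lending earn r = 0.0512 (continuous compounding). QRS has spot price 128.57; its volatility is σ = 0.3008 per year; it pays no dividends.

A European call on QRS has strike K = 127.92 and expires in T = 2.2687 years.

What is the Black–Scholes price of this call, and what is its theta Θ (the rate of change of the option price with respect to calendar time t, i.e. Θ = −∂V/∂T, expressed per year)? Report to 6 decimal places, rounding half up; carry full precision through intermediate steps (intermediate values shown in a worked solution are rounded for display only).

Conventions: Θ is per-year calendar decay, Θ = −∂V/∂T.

σ√T = 0.3008·√2.2687 = 0.453071
d₁ = (ln(S/K) + (r+σ²/2)T) / (σ√T) = (ln(128.57/127.92) + (0.0512+0.3008²/2)·2.2687) / 0.453071 = (0.005068 + 0.218794) / 0.453071 = 0.494100
d₂ = d₁ − σ√T = 0.494100 − 0.453071 = 0.041029
e^{−rT} = 0.890335
N(d₁) = 0.689382,  N(d₂) = 0.516364
Call price V = S·N(d₁) − K·e^{−rT}·N(d₂) = 88.633888 − 58.809519 = 29.824369
φ(d₁) = (1/√(2π))·e^{−d₁²/2} = 0.353099
Θ = −S·φ(d₁)·σ/(2√T) − r·K·e^{−rT}·N(d₂) = −4.533105 − 3.011047 = -7.544152

price = 29.824369
Θ = -7.544152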